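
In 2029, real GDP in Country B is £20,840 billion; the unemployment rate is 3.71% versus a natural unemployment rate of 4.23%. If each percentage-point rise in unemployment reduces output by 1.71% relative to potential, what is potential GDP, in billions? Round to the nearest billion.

Unemployment gap = 3.71 - 4.23 = -0.52 points, so output gap = -1.71 × (-0.52) = 0.8892%.
Since Y = Y* × (1 + gap/100), Y* = 20840/1.008892 ≈ 20656 billion.

£20,656 billion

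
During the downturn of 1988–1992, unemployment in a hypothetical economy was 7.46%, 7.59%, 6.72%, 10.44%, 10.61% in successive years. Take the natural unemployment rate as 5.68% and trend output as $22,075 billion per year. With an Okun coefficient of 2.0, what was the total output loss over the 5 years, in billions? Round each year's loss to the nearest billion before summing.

Year 1988: gap = -2.0 × (7.46 - 5.68) = -3.56%, loss ≈ 22075 × 3.56/100 ≈ 786.
Year 1989: gap = -2.0 × (7.59 - 5.68) = -3.82%, loss ≈ 22075 × 3.82/100 ≈ 843.
Year 1990: gap = -2.0 × (6.72 - 5.68) = -2.08%, loss ≈ 22075 × 2.08/100 ≈ 459.
Year 1991: gap = -2.0 × (10.44 - 5.68) = -9.52%, loss ≈ 22075 × 9.52/100 ≈ 2102.
Year 1992: gap = -2.0 × (10.61 - 5.68) = -9.86%, loss ≈ 22075 × 9.86/100 ≈ 2177.
Total lost output = 786 + 843 + 459 + 2102 + 2177 = 6367 billion.

$6,367 billion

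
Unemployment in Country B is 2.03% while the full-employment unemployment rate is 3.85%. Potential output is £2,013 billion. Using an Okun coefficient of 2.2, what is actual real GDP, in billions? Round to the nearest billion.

£2,094 billion

Unemployment gap = 2.03 - 3.85 = -1.82 points, so the output gap is -2.2 × (-1.82) = 4.004%.
Actual GDP = 2013 × (1 + 4.004/100) = 2013 × 1.04004 ≈ 2094 billion.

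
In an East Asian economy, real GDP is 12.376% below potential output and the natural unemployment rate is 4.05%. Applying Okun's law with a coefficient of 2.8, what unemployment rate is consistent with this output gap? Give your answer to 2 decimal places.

From Okun's law, u - u* = -(output gap)/β = -(-12.376)/2.8 = 4.42 points.
So u = 4.05 + 4.42 = 8.47%.

8.47%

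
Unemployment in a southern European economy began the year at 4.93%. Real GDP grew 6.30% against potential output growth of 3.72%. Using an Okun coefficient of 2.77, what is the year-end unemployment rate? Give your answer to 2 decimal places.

4.00%

Growth-rate Okun's law: g_Y = g_Y* - β × Δu, so Δu = (g_Y* - g_Y)/β.
Δu = (3.72 - 6.3)/2.77 = -2.58/2.77 = -0.93 percentage points.
Year-end unemployment = 4.93 - 0.93 = 4.00%.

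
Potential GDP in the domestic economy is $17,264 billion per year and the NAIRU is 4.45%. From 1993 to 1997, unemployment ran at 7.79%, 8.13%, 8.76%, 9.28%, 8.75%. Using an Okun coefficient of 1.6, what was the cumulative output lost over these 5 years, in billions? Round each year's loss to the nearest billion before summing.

$5,653 billion

Year 1993: gap = -1.6 × (7.79 - 4.45) = -5.344%, loss ≈ 17264 × 5.344/100 ≈ 923.
Year 1994: gap = -1.6 × (8.13 - 4.45) = -5.888%, loss ≈ 17264 × 5.888/100 ≈ 1017.
Year 1995: gap = -1.6 × (8.76 - 4.45) = -6.896%, loss ≈ 17264 × 6.896/100 ≈ 1191.
Year 1996: gap = -1.6 × (9.28 - 4.45) = -7.728%, loss ≈ 17264 × 7.728/100 ≈ 1334.
Year 1997: gap = -1.6 × (8.75 - 4.45) = -6.88%, loss ≈ 17264 × 6.88/100 ≈ 1188.
Total lost output = 923 + 1017 + 1191 + 1334 + 1188 = 5653 billion.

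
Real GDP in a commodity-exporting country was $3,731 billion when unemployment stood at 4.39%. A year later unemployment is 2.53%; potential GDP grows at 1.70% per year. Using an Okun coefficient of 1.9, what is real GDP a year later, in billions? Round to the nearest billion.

$3,926 billion

Δu = 2.53 - 4.39 = -1.86 points.
Okun's law (growth form): g_Y = g_Y* - β × Δu = 1.70 - 1.9 × (-1.86) = 1.7 + 3.534 = 5.234%.
Real GDP in the next year = 3731 × (1 + 5.234/100) = 3731 × 1.05234 ≈ 3926 billion.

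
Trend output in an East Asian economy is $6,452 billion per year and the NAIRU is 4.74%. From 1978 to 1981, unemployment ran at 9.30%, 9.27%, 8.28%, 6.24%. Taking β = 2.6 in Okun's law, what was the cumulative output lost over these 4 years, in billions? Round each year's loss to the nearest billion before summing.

$2,371 billion

Year 1978: gap = -2.6 × (9.3 - 4.74) = -11.856%, loss ≈ 6452 × 11.856/100 ≈ 765.
Year 1979: gap = -2.6 × (9.27 - 4.74) = -11.778%, loss ≈ 6452 × 11.778/100 ≈ 760.
Year 1980: gap = -2.6 × (8.28 - 4.74) = -9.204%, loss ≈ 6452 × 9.204/100 ≈ 594.
Year 1981: gap = -2.6 × (6.24 - 4.74) = -3.9%, loss ≈ 6452 × 3.9/100 ≈ 252.
Total lost output = 765 + 760 + 594 + 252 = 2371 billion.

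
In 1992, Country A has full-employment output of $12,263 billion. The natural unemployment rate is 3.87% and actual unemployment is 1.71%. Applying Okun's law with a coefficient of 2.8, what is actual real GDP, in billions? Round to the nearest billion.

$13,005 billion

Unemployment gap = 1.71 - 3.87 = -2.16 points, so the output gap is -2.8 × (-2.16) = 6.048%.
Actual GDP = 12263 × (1 + 6.048/100) = 12263 × 1.06048 ≈ 13005 billion.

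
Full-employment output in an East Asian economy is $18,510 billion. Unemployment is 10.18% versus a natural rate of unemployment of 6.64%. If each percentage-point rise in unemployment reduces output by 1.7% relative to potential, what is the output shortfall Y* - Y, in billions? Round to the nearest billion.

$1,114 billion

Output gap = -1.7 × (10.18 - 6.64) = -1.7 × 3.54 = -6.018%.
Actual GDP ≈ 18510 × 0.93982 ≈ 17396 billion, so the shortfall is 18510 - 17396 = 1114 billion.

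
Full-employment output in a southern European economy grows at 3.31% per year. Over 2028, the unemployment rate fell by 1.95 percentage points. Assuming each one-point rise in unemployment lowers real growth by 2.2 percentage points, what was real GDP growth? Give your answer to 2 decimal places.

Growth-rate Okun's law: g_Y = g_Y* - β × Δu.
g_Y = 3.31 - 2.2 × (-1.95) = 3.31 + 4.29 = 7.6%, i.e. 7.60% to 2 d.p.

7.60%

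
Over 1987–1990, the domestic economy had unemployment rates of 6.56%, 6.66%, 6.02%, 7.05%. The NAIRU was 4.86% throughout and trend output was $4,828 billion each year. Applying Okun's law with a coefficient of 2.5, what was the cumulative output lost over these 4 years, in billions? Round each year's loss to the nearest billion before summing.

$826 billion

Year 1987: gap = -2.5 × (6.56 - 4.86) = -4.25%, loss ≈ 4828 × 4.25/100 ≈ 205.
Year 1988: gap = -2.5 × (6.66 - 4.86) = -4.5%, loss ≈ 4828 × 4.5/100 ≈ 217.
Year 1989: gap = -2.5 × (6.02 - 4.86) = -2.9%, loss ≈ 4828 × 2.9/100 ≈ 140.
Year 1990: gap = -2.5 × (7.05 - 4.86) = -5.475%, loss ≈ 4828 × 5.475/100 ≈ 264.
Total lost output = 205 + 217 + 140 + 264 = 826 billion.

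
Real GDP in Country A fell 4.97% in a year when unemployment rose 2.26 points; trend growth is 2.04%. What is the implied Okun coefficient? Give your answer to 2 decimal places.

β ≈ 3.10

Growth form: g_Y = g_Y* - β × Δu, so β = (g_Y* - g_Y)/Δu.
β = (2.04 + 4.97)/2.26 = 7.01/2.26 = 3.10.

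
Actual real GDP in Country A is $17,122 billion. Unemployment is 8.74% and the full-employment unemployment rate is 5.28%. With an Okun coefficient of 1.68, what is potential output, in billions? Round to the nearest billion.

$18,179 billion

Unemployment gap = 8.74 - 5.28 = 3.46 points, so output gap = -1.68 × 3.46 = -5.8128%.
Since Y = Y* × (1 + gap/100), Y* = 17122/0.941872 ≈ 18179 billion.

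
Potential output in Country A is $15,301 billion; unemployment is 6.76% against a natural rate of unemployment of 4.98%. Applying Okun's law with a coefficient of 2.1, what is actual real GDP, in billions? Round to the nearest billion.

$14,729 billion

Unemployment gap = 6.76 - 4.98 = 1.78 points, so the output gap is -2.1 × 1.78 = -3.738%.
Actual GDP = 15301 × (1 - 3.738/100) = 15301 × 0.96262 ≈ 14729 billion.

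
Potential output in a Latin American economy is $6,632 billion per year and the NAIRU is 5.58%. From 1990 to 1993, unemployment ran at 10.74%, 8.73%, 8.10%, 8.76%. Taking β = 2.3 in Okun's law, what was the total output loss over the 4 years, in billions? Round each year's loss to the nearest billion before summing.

Year 1990: gap = -2.3 × (10.74 - 5.58) = -11.868%, loss ≈ 6632 × 11.868/100 ≈ 787.
Year 1991: gap = -2.3 × (8.73 - 5.58) = -7.245%, loss ≈ 6632 × 7.245/100 ≈ 480.
Year 1992: gap = -2.3 × (8.1 - 5.58) = -5.796%, loss ≈ 6632 × 5.796/100 ≈ 384.
Year 1993: gap = -2.3 × (8.76 - 5.58) = -7.314%, loss ≈ 6632 × 7.314/100 ≈ 485.
Total lost output = 787 + 480 + 384 + 485 = 2136 billion.

$2,136 billion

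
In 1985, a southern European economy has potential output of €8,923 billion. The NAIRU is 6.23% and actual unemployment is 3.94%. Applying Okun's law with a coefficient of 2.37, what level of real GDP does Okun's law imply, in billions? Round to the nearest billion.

€9,407 billion

Unemployment gap = 3.94 - 6.23 = -2.29 points, so the output gap is -2.37 × (-2.29) = 5.4273%.
Actual GDP = 8923 × (1 + 5.4273/100) = 8923 × 1.054273 ≈ 9407 billion.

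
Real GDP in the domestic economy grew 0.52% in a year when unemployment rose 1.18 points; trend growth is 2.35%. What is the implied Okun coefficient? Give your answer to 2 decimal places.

β ≈ 1.55

Growth form: g_Y = g_Y* - β × Δu, so β = (g_Y* - g_Y)/Δu.
β = (2.35 - 0.52)/1.18 = 1.83/1.18 = 1.55.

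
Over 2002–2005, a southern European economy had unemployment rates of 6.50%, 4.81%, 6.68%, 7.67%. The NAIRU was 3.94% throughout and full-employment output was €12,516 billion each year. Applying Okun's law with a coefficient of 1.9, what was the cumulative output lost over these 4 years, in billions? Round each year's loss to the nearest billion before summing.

Year 2002: gap = -1.9 × (6.5 - 3.94) = -4.864%, loss ≈ 12516 × 4.864/100 ≈ 609.
Year 2003: gap = -1.9 × (4.81 - 3.94) = -1.653%, loss ≈ 12516 × 1.653/100 ≈ 207.
Year 2004: gap = -1.9 × (6.68 - 3.94) = -5.206%, loss ≈ 12516 × 5.206/100 ≈ 652.
Year 2005: gap = -1.9 × (7.67 - 3.94) = -7.087%, loss ≈ 12516 × 7.087/100 ≈ 887.
Total lost output = 609 + 207 + 652 + 887 = 2355 billion.

€2,355 billion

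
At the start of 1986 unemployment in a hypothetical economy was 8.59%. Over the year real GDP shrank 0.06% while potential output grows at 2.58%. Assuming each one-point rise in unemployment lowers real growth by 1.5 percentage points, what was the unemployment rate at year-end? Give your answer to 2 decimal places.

10.35%

Growth-rate Okun's law: g_Y = g_Y* - β × Δu, so Δu = (g_Y* - g_Y)/β.
Δu = (2.58 + 0.06)/1.5 = 2.64/1.5 = 1.76 percentage points.
Year-end unemployment = 8.59 + 1.76 = 10.35%.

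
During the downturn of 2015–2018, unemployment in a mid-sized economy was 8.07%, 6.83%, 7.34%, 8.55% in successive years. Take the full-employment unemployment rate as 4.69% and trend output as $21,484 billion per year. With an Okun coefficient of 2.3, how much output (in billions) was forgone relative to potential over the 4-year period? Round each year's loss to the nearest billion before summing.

Year 2015: gap = -2.3 × (8.07 - 4.69) = -7.774%, loss ≈ 21484 × 7.774/100 ≈ 1670.
Year 2016: gap = -2.3 × (6.83 - 4.69) = -4.922%, loss ≈ 21484 × 4.922/100 ≈ 1057.
Year 2017: gap = -2.3 × (7.34 - 4.69) = -6.095%, loss ≈ 21484 × 6.095/100 ≈ 1309.
Year 2018: gap = -2.3 × (8.55 - 4.69) = -8.878%, loss ≈ 21484 × 8.878/100 ≈ 1907.
Total lost output = 1670 + 1057 + 1309 + 1907 = 5943 billion.

$5,943 billion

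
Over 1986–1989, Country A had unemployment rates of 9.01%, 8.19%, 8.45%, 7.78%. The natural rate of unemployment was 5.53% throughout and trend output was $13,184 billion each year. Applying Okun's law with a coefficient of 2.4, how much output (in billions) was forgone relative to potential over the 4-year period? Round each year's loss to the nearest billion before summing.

$3,579 billion

Year 1986: gap = -2.4 × (9.01 - 5.53) = -8.352%, loss ≈ 13184 × 8.352/100 ≈ 1101.
Year 1987: gap = -2.4 × (8.19 - 5.53) = -6.384%, loss ≈ 13184 × 6.384/100 ≈ 842.
Year 1988: gap = -2.4 × (8.45 - 5.53) = -7.008%, loss ≈ 13184 × 7.008/100 ≈ 924.
Year 1989: gap = -2.4 × (7.78 - 5.53) = -5.4%, loss ≈ 13184 × 5.4/100 ≈ 712.
Total lost output = 1101 + 842 + 924 + 712 = 3579 billion.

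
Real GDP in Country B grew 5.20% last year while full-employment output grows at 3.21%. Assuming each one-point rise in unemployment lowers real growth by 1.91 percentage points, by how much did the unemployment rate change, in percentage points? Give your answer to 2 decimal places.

-1.04 percentage points

Growth-rate Okun's law: g_Y = g_Y* - β × Δu, so Δu = (g_Y* - g_Y)/β.
Δu = (3.21 - 5.2)/1.91 = -1.99/1.91 = -1.04 percentage points.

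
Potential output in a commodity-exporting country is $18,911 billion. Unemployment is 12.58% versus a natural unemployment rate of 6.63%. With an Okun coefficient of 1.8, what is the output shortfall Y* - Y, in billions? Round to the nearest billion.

Output gap = -1.8 × (12.58 - 6.63) = -1.8 × 5.95 = -10.71%.
Actual GDP ≈ 18911 × 0.8929 ≈ 16886 billion, so the shortfall is 18911 - 16886 = 2025 billion.

$2,025 billion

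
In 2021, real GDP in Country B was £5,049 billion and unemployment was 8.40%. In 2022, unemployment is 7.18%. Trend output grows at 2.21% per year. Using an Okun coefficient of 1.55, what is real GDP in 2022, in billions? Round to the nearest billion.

£5,256 billion

Δu = 7.18 - 8.4 = -1.22 points.
Okun's law (growth form): g_Y = g_Y* - β × Δu = 2.21 - 1.55 × (-1.22) = 2.21 + 1.891 = 4.101%.
Real GDP in the next year = 5049 × (1 + 4.101/100) = 5049 × 1.04101 ≈ 5256 billion.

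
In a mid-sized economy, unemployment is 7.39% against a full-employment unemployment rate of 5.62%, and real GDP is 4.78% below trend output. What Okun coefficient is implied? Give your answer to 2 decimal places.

Okun's law: output gap = -β × (u - u*).
-4.78 = -β × (7.39 - 5.62) = -β × 1.77, so β = 4.78/1.77 = 2.70.

β ≈ 2.70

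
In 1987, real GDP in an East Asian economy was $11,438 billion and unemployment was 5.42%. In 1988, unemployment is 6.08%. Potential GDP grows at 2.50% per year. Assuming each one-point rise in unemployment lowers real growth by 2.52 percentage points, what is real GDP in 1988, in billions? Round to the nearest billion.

Δu = 6.08 - 5.42 = 0.66 points.
Okun's law (growth form): g_Y = g_Y* - β × Δu = 2.50 - 2.52 × (0.66) = 2.5 - 1.6632 = 0.8368%.
Real GDP in the next year = 11438 × (1 + 0.8368/100) = 11438 × 1.008368 ≈ 11534 billion.

$11,534 billion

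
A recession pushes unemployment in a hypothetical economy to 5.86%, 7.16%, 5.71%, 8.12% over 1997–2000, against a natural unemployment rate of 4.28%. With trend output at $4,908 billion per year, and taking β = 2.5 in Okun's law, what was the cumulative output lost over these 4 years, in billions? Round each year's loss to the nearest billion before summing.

$1,193 billion

Year 1997: gap = -2.5 × (5.86 - 4.28) = -3.95%, loss ≈ 4908 × 3.95/100 ≈ 194.
Year 1998: gap = -2.5 × (7.16 - 4.28) = -7.2%, loss ≈ 4908 × 7.2/100 ≈ 353.
Year 1999: gap = -2.5 × (5.71 - 4.28) = -3.575%, loss ≈ 4908 × 3.575/100 ≈ 175.
Year 2000: gap = -2.5 × (8.12 - 4.28) = -9.6%, loss ≈ 4908 × 9.6/100 ≈ 471.
Total lost output = 194 + 353 + 175 + 471 = 1193 billion.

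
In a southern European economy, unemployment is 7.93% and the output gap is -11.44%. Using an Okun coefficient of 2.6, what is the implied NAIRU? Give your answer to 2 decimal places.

From Okun's law, u - u* = -(output gap)/β = -(-11.44)/2.6 = 4.4 points.
So u* = 7.93 - 4.4 = 3.53%.

3.53%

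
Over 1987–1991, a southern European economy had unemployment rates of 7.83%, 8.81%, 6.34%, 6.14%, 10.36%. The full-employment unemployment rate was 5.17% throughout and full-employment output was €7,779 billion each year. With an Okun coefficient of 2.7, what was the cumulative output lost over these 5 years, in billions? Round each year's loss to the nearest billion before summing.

€2,864 billion

Year 1987: gap = -2.7 × (7.83 - 5.17) = -7.182%, loss ≈ 7779 × 7.182/100 ≈ 559.
Year 1988: gap = -2.7 × (8.81 - 5.17) = -9.828%, loss ≈ 7779 × 9.828/100 ≈ 765.
Year 1989: gap = -2.7 × (6.34 - 5.17) = -3.159%, loss ≈ 7779 × 3.159/100 ≈ 246.
Year 1990: gap = -2.7 × (6.14 - 5.17) = -2.619%, loss ≈ 7779 × 2.619/100 ≈ 204.
Year 1991: gap = -2.7 × (10.36 - 5.17) = -14.013%, loss ≈ 7779 × 14.013/100 ≈ 1090.
Total lost output = 559 + 765 + 246 + 204 + 1090 = 2864 billion.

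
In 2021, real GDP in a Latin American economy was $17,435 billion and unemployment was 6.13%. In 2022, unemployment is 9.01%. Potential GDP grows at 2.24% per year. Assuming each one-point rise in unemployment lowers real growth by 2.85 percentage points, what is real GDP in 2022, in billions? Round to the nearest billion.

$16,394 billion

Δu = 9.01 - 6.13 = 2.88 points.
Okun's law (growth form): g_Y = g_Y* - β × Δu = 2.24 - 2.85 × (2.88) = 2.24 - 8.208 = -5.968%.
Real GDP in the next year = 17435 × (1 - 5.968/100) = 17435 × 0.94032 ≈ 16394 billion.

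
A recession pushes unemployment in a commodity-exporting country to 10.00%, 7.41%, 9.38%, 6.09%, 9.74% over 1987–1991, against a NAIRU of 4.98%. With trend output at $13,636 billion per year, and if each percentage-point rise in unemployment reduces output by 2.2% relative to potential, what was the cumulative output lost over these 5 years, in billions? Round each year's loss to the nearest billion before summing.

Year 1987: gap = -2.2 × (10 - 4.98) = -11.044%, loss ≈ 13636 × 11.044/100 ≈ 1506.
Year 1988: gap = -2.2 × (7.41 - 4.98) = -5.346%, loss ≈ 13636 × 5.346/100 ≈ 729.
Year 1989: gap = -2.2 × (9.38 - 4.98) = -9.68%, loss ≈ 13636 × 9.68/100 ≈ 1320.
Year 1990: gap = -2.2 × (6.09 - 4.98) = -2.442%, loss ≈ 13636 × 2.442/100 ≈ 333.
Year 1991: gap = -2.2 × (9.74 - 4.98) = -10.472%, loss ≈ 13636 × 10.472/100 ≈ 1428.
Total lost output = 1506 + 729 + 1320 + 333 + 1428 = 5316 billion.

$5,316 billion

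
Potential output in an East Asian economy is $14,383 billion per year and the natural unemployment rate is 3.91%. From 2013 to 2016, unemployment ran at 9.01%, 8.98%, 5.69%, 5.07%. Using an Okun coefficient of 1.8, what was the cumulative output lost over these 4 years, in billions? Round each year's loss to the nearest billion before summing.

Year 2013: gap = -1.8 × (9.01 - 3.91) = -9.18%, loss ≈ 14383 × 9.18/100 ≈ 1320.
Year 2014: gap = -1.8 × (8.98 - 3.91) = -9.126%, loss ≈ 14383 × 9.126/100 ≈ 1313.
Year 2015: gap = -1.8 × (5.69 - 3.91) = -3.204%, loss ≈ 14383 × 3.204/100 ≈ 461.
Year 2016: gap = -1.8 × (5.07 - 3.91) = -2.088%, loss ≈ 14383 × 2.088/100 ≈ 300.
Total lost output = 1320 + 1313 + 461 + 300 = 3394 billion.

$3,394 billion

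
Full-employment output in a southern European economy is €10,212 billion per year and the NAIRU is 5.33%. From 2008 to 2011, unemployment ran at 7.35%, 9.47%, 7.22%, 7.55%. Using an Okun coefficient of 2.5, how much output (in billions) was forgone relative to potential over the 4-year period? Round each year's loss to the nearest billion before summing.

Year 2008: gap = -2.5 × (7.35 - 5.33) = -5.05%, loss ≈ 10212 × 5.05/100 ≈ 516.
Year 2009: gap = -2.5 × (9.47 - 5.33) = -10.35%, loss ≈ 10212 × 10.35/100 ≈ 1057.
Year 2010: gap = -2.5 × (7.22 - 5.33) = -4.725%, loss ≈ 10212 × 4.725/100 ≈ 483.
Year 2011: gap = -2.5 × (7.55 - 5.33) = -5.55%, loss ≈ 10212 × 5.55/100 ≈ 567.
Total lost output = 516 + 1057 + 483 + 567 = 2623 billion.

€2,623 billion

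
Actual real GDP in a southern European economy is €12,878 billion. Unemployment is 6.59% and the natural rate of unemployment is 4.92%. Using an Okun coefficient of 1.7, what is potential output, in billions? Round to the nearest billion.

€13,254 billion

Unemployment gap = 6.59 - 4.92 = 1.67 points, so output gap = -1.7 × 1.67 = -2.839%.
Since Y = Y* × (1 + gap/100), Y* = 12878/0.97161 ≈ 13254 billion.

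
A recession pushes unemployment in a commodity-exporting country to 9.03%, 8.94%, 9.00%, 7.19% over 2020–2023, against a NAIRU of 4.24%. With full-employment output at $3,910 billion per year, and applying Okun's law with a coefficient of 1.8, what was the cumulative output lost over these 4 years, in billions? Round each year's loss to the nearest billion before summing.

Year 2020: gap = -1.8 × (9.03 - 4.24) = -8.622%, loss ≈ 3910 × 8.622/100 ≈ 337.
Year 2021: gap = -1.8 × (8.94 - 4.24) = -8.46%, loss ≈ 3910 × 8.46/100 ≈ 331.
Year 2022: gap = -1.8 × (9 - 4.24) = -8.568%, loss ≈ 3910 × 8.568/100 ≈ 335.
Year 2023: gap = -1.8 × (7.19 - 4.24) = -5.31%, loss ≈ 3910 × 5.31/100 ≈ 208.
Total lost output = 337 + 331 + 335 + 208 = 1211 billion.

$1,211 billion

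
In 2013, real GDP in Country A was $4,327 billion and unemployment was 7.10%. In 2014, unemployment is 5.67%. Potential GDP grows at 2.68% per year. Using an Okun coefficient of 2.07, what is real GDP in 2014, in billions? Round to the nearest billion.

Δu = 5.67 - 7.1 = -1.43 points.
Okun's law (growth form): g_Y = g_Y* - β × Δu = 2.68 - 2.07 × (-1.43) = 2.68 + 2.9601 = 5.6401%.
Real GDP in the next year = 4327 × (1 + 5.6401/100) = 4327 × 1.056401 ≈ 4571 billion.

$4,571 billion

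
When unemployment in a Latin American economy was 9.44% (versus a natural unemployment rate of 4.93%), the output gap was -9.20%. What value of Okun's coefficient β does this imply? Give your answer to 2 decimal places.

β ≈ 2.04

Okun's law: output gap = -β × (u - u*).
-9.20 = -β × (9.44 - 4.93) = -β × 4.51, so β = 9.2/4.51 = 2.04.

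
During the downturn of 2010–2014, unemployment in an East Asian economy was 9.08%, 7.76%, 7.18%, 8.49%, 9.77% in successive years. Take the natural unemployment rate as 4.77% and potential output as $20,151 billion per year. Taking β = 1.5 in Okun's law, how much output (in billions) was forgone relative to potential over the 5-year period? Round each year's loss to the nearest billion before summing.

$5,570 billion

Year 2010: gap = -1.5 × (9.08 - 4.77) = -6.465%, loss ≈ 20151 × 6.465/100 ≈ 1303.
Year 2011: gap = -1.5 × (7.76 - 4.77) = -4.485%, loss ≈ 20151 × 4.485/100 ≈ 904.
Year 2012: gap = -1.5 × (7.18 - 4.77) = -3.615%, loss ≈ 20151 × 3.615/100 ≈ 728.
Year 2013: gap = -1.5 × (8.49 - 4.77) = -5.58%, loss ≈ 20151 × 5.58/100 ≈ 1124.
Year 2014: gap = -1.5 × (9.77 - 4.77) = -7.5%, loss ≈ 20151 × 7.5/100 ≈ 1511.
Total lost output = 1303 + 904 + 728 + 1124 + 1511 = 5570 billion.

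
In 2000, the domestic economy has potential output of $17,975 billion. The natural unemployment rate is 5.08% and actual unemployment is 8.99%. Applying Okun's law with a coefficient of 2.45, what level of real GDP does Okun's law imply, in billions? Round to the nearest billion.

$16,253 billion

Unemployment gap = 8.99 - 5.08 = 3.91 points, so the output gap is -2.45 × 3.91 = -9.5795%.
Actual GDP = 17975 × (1 - 9.5795/100) = 17975 × 0.904205 ≈ 16253 billion.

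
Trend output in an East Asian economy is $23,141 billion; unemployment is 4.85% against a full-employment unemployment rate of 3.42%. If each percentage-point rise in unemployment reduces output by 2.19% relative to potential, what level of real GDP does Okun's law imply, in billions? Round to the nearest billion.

$22,416 billion

Unemployment gap = 4.85 - 3.42 = 1.43 points, so the output gap is -2.19 × 1.43 = -3.1317%.
Actual GDP = 23141 × (1 - 3.1317/100) = 23141 × 0.968683 ≈ 22416 billion.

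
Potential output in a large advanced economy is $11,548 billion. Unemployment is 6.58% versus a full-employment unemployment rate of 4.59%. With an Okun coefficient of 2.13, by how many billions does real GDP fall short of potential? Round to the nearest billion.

$489 billion

Output gap = -2.13 × (6.58 - 4.59) = -2.13 × 1.99 = -4.2387%.
Actual GDP ≈ 11548 × 0.957613 ≈ 11059 billion, so the shortfall is 11548 - 11059 = 489 billion.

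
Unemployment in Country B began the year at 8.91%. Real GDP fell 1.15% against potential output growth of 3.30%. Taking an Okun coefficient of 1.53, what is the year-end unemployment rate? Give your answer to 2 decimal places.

Growth-rate Okun's law: g_Y = g_Y* - β × Δu, so Δu = (g_Y* - g_Y)/β.
Δu = (3.3 + 1.15)/1.53 = 4.45/1.53 = 2.91 percentage points.
Year-end unemployment = 8.91 + 2.91 = 11.82%.

11.82%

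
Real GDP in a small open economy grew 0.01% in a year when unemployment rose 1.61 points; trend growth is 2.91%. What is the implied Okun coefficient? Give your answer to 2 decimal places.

Growth form: g_Y = g_Y* - β × Δu, so β = (g_Y* - g_Y)/Δu.
β = (2.91 - 0.01)/1.61 = 2.9/1.61 = 1.80.

β ≈ 1.80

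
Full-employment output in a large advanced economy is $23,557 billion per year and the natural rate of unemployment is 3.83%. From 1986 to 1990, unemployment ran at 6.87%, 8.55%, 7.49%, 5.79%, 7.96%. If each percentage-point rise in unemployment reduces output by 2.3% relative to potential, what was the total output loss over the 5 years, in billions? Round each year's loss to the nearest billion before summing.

Year 1986: gap = -2.3 × (6.87 - 3.83) = -6.992%, loss ≈ 23557 × 6.992/100 ≈ 1647.
Year 1987: gap = -2.3 × (8.55 - 3.83) = -10.856%, loss ≈ 23557 × 10.856/100 ≈ 2557.
Year 1988: gap = -2.3 × (7.49 - 3.83) = -8.418%, loss ≈ 23557 × 8.418/100 ≈ 1983.
Year 1989: gap = -2.3 × (5.79 - 3.83) = -4.508%, loss ≈ 23557 × 4.508/100 ≈ 1062.
Year 1990: gap = -2.3 × (7.96 - 3.83) = -9.499%, loss ≈ 23557 × 9.499/100 ≈ 2238.
Total lost output = 1647 + 2557 + 1983 + 1062 + 2238 = 9487 billion.

$9,487 billion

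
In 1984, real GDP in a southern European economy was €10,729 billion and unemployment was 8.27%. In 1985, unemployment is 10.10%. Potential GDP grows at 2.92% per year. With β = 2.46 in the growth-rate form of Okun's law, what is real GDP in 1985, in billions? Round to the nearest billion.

€10,559 billion

Δu = 10.1 - 8.27 = 1.83 points.
Okun's law (growth form): g_Y = g_Y* - β × Δu = 2.92 - 2.46 × (1.83) = 2.92 - 4.5018 = -1.5818%.
Real GDP in the next year = 10729 × (1 - 1.5818/100) = 10729 × 0.984182 ≈ 10559 billion.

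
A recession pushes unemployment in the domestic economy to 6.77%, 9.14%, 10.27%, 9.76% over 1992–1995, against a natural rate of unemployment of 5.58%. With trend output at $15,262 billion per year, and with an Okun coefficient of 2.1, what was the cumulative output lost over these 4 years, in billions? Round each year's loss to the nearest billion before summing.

Year 1992: gap = -2.1 × (6.77 - 5.58) = -2.499%, loss ≈ 15262 × 2.499/100 ≈ 381.
Year 1993: gap = -2.1 × (9.14 - 5.58) = -7.476%, loss ≈ 15262 × 7.476/100 ≈ 1141.
Year 1994: gap = -2.1 × (10.27 - 5.58) = -9.849%, loss ≈ 15262 × 9.849/100 ≈ 1503.
Year 1995: gap = -2.1 × (9.76 - 5.58) = -8.778%, loss ≈ 15262 × 8.778/100 ≈ 1340.
Total lost output = 381 + 1141 + 1503 + 1340 = 4365 billion.

$4,365 billion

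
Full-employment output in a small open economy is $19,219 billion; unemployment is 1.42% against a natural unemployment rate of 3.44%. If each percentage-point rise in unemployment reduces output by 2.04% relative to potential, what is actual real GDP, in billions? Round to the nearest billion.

Unemployment gap = 1.42 - 3.44 = -2.02 points, so the output gap is -2.04 × (-2.02) = 4.1208%.
Actual GDP = 19219 × (1 + 4.1208/100) = 19219 × 1.041208 ≈ 20011 billion.

$20,011 billion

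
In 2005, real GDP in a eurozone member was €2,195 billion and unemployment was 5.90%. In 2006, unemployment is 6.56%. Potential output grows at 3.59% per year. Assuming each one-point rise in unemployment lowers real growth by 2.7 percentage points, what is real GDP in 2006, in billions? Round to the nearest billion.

€2,235 billion

Δu = 6.56 - 5.9 = 0.66 points.
Okun's law (growth form): g_Y = g_Y* - β × Δu = 3.59 - 2.7 × (0.66) = 3.59 - 1.782 = 1.808%.
Real GDP in the next year = 2195 × (1 + 1.808/100) = 2195 × 1.01808 ≈ 2235 billion.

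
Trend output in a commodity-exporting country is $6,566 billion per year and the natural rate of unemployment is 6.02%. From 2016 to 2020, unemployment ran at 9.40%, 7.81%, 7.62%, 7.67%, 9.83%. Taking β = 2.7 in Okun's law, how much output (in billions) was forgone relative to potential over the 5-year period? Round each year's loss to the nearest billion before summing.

Year 2016: gap = -2.7 × (9.4 - 6.02) = -9.126%, loss ≈ 6566 × 9.126/100 ≈ 599.
Year 2017: gap = -2.7 × (7.81 - 6.02) = -4.833%, loss ≈ 6566 × 4.833/100 ≈ 317.
Year 2018: gap = -2.7 × (7.62 - 6.02) = -4.32%, loss ≈ 6566 × 4.32/100 ≈ 284.
Year 2019: gap = -2.7 × (7.67 - 6.02) = -4.455%, loss ≈ 6566 × 4.455/100 ≈ 293.
Year 2020: gap = -2.7 × (9.83 - 6.02) = -10.287%, loss ≈ 6566 × 10.287/100 ≈ 675.
Total lost output = 599 + 317 + 284 + 293 + 675 = 2168 billion.

$2,168 billion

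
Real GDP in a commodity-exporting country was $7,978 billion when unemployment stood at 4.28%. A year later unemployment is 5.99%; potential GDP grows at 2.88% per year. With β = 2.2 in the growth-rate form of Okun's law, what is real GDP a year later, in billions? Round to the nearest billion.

$7,908 billion

Δu = 5.99 - 4.28 = 1.71 points.
Okun's law (growth form): g_Y = g_Y* - β × Δu = 2.88 - 2.2 × (1.71) = 2.88 - 3.762 = -0.882%.
Real GDP in the next year = 7978 × (1 - 0.882/100) = 7978 × 0.99118 ≈ 7908 billion.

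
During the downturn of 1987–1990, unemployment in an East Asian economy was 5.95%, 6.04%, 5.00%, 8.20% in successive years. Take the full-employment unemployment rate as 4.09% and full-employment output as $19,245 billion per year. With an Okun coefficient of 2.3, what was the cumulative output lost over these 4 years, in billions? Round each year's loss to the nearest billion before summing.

$3,908 billion

Year 1987: gap = -2.3 × (5.95 - 4.09) = -4.278%, loss ≈ 19245 × 4.278/100 ≈ 823.
Year 1988: gap = -2.3 × (6.04 - 4.09) = -4.485%, loss ≈ 19245 × 4.485/100 ≈ 863.
Year 1989: gap = -2.3 × (5 - 4.09) = -2.093%, loss ≈ 19245 × 2.093/100 ≈ 403.
Year 1990: gap = -2.3 × (8.2 - 4.09) = -9.453%, loss ≈ 19245 × 9.453/100 ≈ 1819.
Total lost output = 823 + 863 + 403 + 1819 = 3908 billion.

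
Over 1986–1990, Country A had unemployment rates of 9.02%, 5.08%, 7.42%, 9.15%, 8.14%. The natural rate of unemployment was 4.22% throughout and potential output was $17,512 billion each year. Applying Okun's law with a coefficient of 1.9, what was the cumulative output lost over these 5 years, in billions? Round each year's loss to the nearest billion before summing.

$5,892 billion

Year 1986: gap = -1.9 × (9.02 - 4.22) = -9.12%, loss ≈ 17512 × 9.12/100 ≈ 1597.
Year 1987: gap = -1.9 × (5.08 - 4.22) = -1.634%, loss ≈ 17512 × 1.634/100 ≈ 286.
Year 1988: gap = -1.9 × (7.42 - 4.22) = -6.08%, loss ≈ 17512 × 6.08/100 ≈ 1065.
Year 1989: gap = -1.9 × (9.15 - 4.22) = -9.367%, loss ≈ 17512 × 9.367/100 ≈ 1640.
Year 1990: gap = -1.9 × (8.14 - 4.22) = -7.448%, loss ≈ 17512 × 7.448/100 ≈ 1304.
Total lost output = 1597 + 286 + 1065 + 1640 + 1304 = 5892 billion.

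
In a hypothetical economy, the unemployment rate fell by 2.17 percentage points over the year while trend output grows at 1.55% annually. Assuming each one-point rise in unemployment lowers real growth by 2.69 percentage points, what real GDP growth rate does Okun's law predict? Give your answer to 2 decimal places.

7.39%

Growth-rate Okun's law: g_Y = g_Y* - β × Δu.
g_Y = 1.55 - 2.69 × (-2.17) = 1.55 + 5.8373 = 7.3873%, i.e. 7.39% to 2 d.p.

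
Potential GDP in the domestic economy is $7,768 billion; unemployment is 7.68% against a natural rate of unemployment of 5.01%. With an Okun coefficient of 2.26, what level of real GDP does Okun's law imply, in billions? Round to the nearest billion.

Unemployment gap = 7.68 - 5.01 = 2.67 points, so the output gap is -2.26 × 2.67 = -6.0342%.
Actual GDP = 7768 × (1 - 6.0342/100) = 7768 × 0.939658 ≈ 7299 billion.

$7,299 billion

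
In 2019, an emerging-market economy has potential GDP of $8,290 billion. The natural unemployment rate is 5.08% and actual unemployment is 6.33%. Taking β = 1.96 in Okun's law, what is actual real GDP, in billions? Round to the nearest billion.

$8,087 billion

Unemployment gap = 6.33 - 5.08 = 1.25 points, so the output gap is -1.96 × 1.25 = -2.45%.
Actual GDP = 8290 × (1 - 2.45/100) = 8290 × 0.9755 ≈ 8087 billion.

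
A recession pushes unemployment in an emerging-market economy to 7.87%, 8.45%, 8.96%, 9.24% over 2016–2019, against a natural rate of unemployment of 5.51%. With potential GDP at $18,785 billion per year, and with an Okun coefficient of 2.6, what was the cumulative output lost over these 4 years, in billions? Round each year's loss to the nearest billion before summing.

$6,096 billion

Year 2016: gap = -2.6 × (7.87 - 5.51) = -6.136%, loss ≈ 18785 × 6.136/100 ≈ 1153.
Year 2017: gap = -2.6 × (8.45 - 5.51) = -7.644%, loss ≈ 18785 × 7.644/100 ≈ 1436.
Year 2018: gap = -2.6 × (8.96 - 5.51) = -8.97%, loss ≈ 18785 × 8.97/100 ≈ 1685.
Year 2019: gap = -2.6 × (9.24 - 5.51) = -9.698%, loss ≈ 18785 × 9.698/100 ≈ 1822.
Total lost output = 1153 + 1436 + 1685 + 1822 = 6096 billion.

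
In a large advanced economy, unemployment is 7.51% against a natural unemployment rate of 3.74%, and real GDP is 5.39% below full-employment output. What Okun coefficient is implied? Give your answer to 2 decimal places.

β ≈ 1.43

Okun's law: output gap = -β × (u - u*).
-5.39 = -β × (7.51 - 3.74) = -β × 3.77, so β = 5.39/3.77 = 1.43.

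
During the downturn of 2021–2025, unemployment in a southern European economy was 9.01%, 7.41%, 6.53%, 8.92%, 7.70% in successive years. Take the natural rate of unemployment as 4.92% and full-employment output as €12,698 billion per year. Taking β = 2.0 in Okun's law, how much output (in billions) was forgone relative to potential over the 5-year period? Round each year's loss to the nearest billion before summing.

Year 2021: gap = -2.0 × (9.01 - 4.92) = -8.18%, loss ≈ 12698 × 8.18/100 ≈ 1039.
Year 2022: gap = -2.0 × (7.41 - 4.92) = -4.98%, loss ≈ 12698 × 4.98/100 ≈ 632.
Year 2023: gap = -2.0 × (6.53 - 4.92) = -3.22%, loss ≈ 12698 × 3.22/100 ≈ 409.
Year 2024: gap = -2.0 × (8.92 - 4.92) = -8%, loss ≈ 12698 × 8/100 ≈ 1016.
Year 2025: gap = -2.0 × (7.7 - 4.92) = -5.56%, loss ≈ 12698 × 5.56/100 ≈ 706.
Total lost output = 1039 + 632 + 409 + 1016 + 706 = 3802 billion.

€3,802 billion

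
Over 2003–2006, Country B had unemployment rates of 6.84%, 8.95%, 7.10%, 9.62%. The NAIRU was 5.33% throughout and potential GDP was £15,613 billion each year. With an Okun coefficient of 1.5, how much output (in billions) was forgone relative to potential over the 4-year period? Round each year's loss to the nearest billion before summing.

£2,622 billion

Year 2003: gap = -1.5 × (6.84 - 5.33) = -2.265%, loss ≈ 15613 × 2.265/100 ≈ 354.
Year 2004: gap = -1.5 × (8.95 - 5.33) = -5.43%, loss ≈ 15613 × 5.43/100 ≈ 848.
Year 2005: gap = -1.5 × (7.1 - 5.33) = -2.655%, loss ≈ 15613 × 2.655/100 ≈ 415.
Year 2006: gap = -1.5 × (9.62 - 5.33) = -6.435%, loss ≈ 15613 × 6.435/100 ≈ 1005.
Total lost output = 354 + 848 + 415 + 1005 = 2622 billion.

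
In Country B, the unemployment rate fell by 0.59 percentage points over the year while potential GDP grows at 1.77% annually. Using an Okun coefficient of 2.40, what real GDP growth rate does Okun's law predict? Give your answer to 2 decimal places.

Growth-rate Okun's law: g_Y = g_Y* - β × Δu.
g_Y = 1.77 - 2.40 × (-0.59) = 1.77 + 1.416 = 3.186%, i.e. 3.19% to 2 d.p.

3.19%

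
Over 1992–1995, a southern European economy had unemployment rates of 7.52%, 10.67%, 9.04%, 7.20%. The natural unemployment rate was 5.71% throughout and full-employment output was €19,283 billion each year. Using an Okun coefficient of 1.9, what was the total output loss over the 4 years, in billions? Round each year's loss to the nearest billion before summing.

€4,246 billion

Year 1992: gap = -1.9 × (7.52 - 5.71) = -3.439%, loss ≈ 19283 × 3.439/100 ≈ 663.
Year 1993: gap = -1.9 × (10.67 - 5.71) = -9.424%, loss ≈ 19283 × 9.424/100 ≈ 1817.
Year 1994: gap = -1.9 × (9.04 - 5.71) = -6.327%, loss ≈ 19283 × 6.327/100 ≈ 1220.
Year 1995: gap = -1.9 × (7.2 - 5.71) = -2.831%, loss ≈ 19283 × 2.831/100 ≈ 546.
Total lost output = 663 + 1817 + 1220 + 546 = 4246 billion.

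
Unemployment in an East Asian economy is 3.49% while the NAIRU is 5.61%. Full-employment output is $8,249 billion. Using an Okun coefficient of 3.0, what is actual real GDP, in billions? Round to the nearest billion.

$8,774 billion

Unemployment gap = 3.49 - 5.61 = -2.12 points, so the output gap is -3 × (-2.12) = 6.36%.
Actual GDP = 8249 × (1 + 6.36/100) = 8249 × 1.0636 ≈ 8774 billion.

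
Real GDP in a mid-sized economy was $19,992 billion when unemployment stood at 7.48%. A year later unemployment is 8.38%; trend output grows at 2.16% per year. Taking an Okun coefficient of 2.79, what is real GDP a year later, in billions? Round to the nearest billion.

Δu = 8.38 - 7.48 = 0.9 points.
Okun's law (growth form): g_Y = g_Y* - β × Δu = 2.16 - 2.79 × (0.90) = 2.16 - 2.511 = -0.351%.
Real GDP in the next year = 19992 × (1 - 0.351/100) = 19992 × 0.99649 ≈ 19922 billion.

$19,922 billion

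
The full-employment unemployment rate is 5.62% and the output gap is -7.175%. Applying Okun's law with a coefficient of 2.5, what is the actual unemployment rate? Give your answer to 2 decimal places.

8.49%

From Okun's law, u - u* = -(output gap)/β = -(-7.175)/2.5 = 2.87 points.
So u = 5.62 + 2.87 = 8.49%.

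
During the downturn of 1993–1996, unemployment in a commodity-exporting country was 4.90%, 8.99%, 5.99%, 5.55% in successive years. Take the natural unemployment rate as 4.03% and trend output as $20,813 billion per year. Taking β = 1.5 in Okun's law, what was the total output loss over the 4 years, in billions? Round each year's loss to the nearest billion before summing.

$2,907 billion

Year 1993: gap = -1.5 × (4.9 - 4.03) = -1.305%, loss ≈ 20813 × 1.305/100 ≈ 272.
Year 1994: gap = -1.5 × (8.99 - 4.03) = -7.44%, loss ≈ 20813 × 7.44/100 ≈ 1548.
Year 1995: gap = -1.5 × (5.99 - 4.03) = -2.94%, loss ≈ 20813 × 2.94/100 ≈ 612.
Year 1996: gap = -1.5 × (5.55 - 4.03) = -2.28%, loss ≈ 20813 × 2.28/100 ≈ 475.
Total lost output = 272 + 1548 + 612 + 475 = 2907 billion.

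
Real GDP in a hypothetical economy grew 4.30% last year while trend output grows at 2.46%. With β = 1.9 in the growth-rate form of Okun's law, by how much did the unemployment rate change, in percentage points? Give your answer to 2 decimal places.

-0.97 percentage points

Growth-rate Okun's law: g_Y = g_Y* - β × Δu, so Δu = (g_Y* - g_Y)/β.
Δu = (2.46 - 4.3)/1.9 = -1.84/1.9 = -0.97 percentage points.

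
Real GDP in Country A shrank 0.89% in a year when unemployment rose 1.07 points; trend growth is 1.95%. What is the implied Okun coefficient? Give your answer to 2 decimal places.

Growth form: g_Y = g_Y* - β × Δu, so β = (g_Y* - g_Y)/Δu.
β = (1.95 + 0.89)/1.07 = 2.84/1.07 = 2.65.

β ≈ 2.65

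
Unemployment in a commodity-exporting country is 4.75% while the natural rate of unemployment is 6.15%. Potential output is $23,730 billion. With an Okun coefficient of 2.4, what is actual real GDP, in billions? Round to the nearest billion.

Unemployment gap = 4.75 - 6.15 = -1.4 points, so the output gap is -2.4 × (-1.4) = 3.36%.
Actual GDP = 23730 × (1 + 3.36/100) = 23730 × 1.0336 ≈ 24527 billion.

$24,527 billion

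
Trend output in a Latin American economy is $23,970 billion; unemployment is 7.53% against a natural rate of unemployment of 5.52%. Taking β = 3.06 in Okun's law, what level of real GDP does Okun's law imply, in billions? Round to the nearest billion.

Unemployment gap = 7.53 - 5.52 = 2.01 points, so the output gap is -3.06 × 2.01 = -6.1506%.
Actual GDP = 23970 × (1 - 6.1506/100) = 23970 × 0.938494 ≈ 22496 billion.

$22,496 billion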